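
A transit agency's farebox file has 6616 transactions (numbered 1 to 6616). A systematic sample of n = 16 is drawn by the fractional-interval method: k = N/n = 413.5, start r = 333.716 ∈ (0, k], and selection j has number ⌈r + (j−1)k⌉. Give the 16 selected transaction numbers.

j=1: r + 0k = 333.716 → ⌈·⌉ = 334
j=2: r + 1k = 747.216 → ⌈·⌉ = 748
j=3: r + 2k = 1160.716 → ⌈·⌉ = 1161
j=4: r + 3k = 1574.216 → ⌈·⌉ = 1575
j=5: r + 4k = 1987.716 → ⌈·⌉ = 1988
j=6: r + 5k = 2401.216 → ⌈·⌉ = 2402
j=7: r + 6k = 2814.716 → ⌈·⌉ = 2815
j=8: r + 7k = 3228.216 → ⌈·⌉ = 3229
j=9: r + 8k = 3641.716 → ⌈·⌉ = 3642
j=10: r + 9k = 4055.216 → ⌈·⌉ = 4056
j=11: r + 10k = 4468.716 → ⌈·⌉ = 4469
j=12: r + 11k = 4882.216 → ⌈·⌉ = 4883
j=13: r + 12k = 5295.716 → ⌈·⌉ = 5296
j=14: r + 13k = 5709.216 → ⌈·⌉ = 5710
j=15: r + 14k = 6122.716 → ⌈·⌉ = 6123
j=16: r + 15k = 6536.216 → ⌈·⌉ = 6537

334, 748, 1161, 1575, 1988, 2402, 2815, 3229, 3642, 4056, 4469, 4883, 5296, 5710, 6123, 6537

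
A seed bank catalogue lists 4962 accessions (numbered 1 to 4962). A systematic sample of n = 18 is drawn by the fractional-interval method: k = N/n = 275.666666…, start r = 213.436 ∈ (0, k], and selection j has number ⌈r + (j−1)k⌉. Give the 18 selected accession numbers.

214, 490, 765, 1041, 1317, 1592, 1868, 2144, 2419, 2695, 2971, 3246, 3522, 3798, 4073, 4349, 4625, 4900

j=1: r + 0k = 213.436 → ⌈·⌉ = 214
j=2: r + 1k = 489.102666… → ⌈·⌉ = 490
j=3: r + 2k = 764.769333… → ⌈·⌉ = 765
j=4: r + 3k = 1040.436 → ⌈·⌉ = 1041
j=5: r + 4k = 1316.102666… → ⌈·⌉ = 1317
j=6: r + 5k = 1591.769333… → ⌈·⌉ = 1592
j=7: r + 6k = 1867.436 → ⌈·⌉ = 1868
j=8: r + 7k = 2143.102666… → ⌈·⌉ = 2144
j=9: r + 8k = 2418.769333… → ⌈·⌉ = 2419
j=10: r + 9k = 2694.436 → ⌈·⌉ = 2695
j=11: r + 10k = 2970.102666… → ⌈·⌉ = 2971
j=12: r + 11k = 3245.769333… → ⌈·⌉ = 3246
j=13: r + 12k = 3521.436 → ⌈·⌉ = 3522
j=14: r + 13k = 3797.102666… → ⌈·⌉ = 3798
j=15: r + 14k = 4072.769333… → ⌈·⌉ = 4073
j=16: r + 15k = 4348.436 → ⌈·⌉ = 4349
j=17: r + 16k = 4624.102666… → ⌈·⌉ = 4625
j=18: r + 17k = 4899.769333… → ⌈·⌉ = 4900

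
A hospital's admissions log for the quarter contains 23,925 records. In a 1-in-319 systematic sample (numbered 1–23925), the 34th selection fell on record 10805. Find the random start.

278

k = 319
r = 10805 − (34−1)×319 = 10805 − 10527 = 278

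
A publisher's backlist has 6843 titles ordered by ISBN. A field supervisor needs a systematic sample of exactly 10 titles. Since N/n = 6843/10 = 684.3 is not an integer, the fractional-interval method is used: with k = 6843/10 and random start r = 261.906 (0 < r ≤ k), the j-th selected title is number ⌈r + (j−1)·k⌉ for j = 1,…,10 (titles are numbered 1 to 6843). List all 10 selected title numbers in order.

j=1: r + 0k = 261.906 → ⌈·⌉ = 262
j=2: r + 1k = 946.206 → ⌈·⌉ = 947
j=3: r + 2k = 1630.506 → ⌈·⌉ = 1631
j=4: r + 3k = 2314.806 → ⌈·⌉ = 2315
j=5: r + 4k = 2999.106 → ⌈·⌉ = 3000
j=6: r + 5k = 3683.406 → ⌈·⌉ = 3684
j=7: r + 6k = 4367.706 → ⌈·⌉ = 4368
j=8: r + 7k = 5052.006 → ⌈·⌉ = 5053
j=9: r + 8k = 5736.306 → ⌈·⌉ = 5737
j=10: r + 9k = 6420.606 → ⌈·⌉ = 6421

262, 947, 1631, 2315, 3000, 3684, 4368, 5053, 5737, 6421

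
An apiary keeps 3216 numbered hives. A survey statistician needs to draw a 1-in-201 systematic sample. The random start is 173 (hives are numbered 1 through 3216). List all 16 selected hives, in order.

173, 374, 575, 776, 977, 1178, 1379, 1580, 1781, 1982, 2183, 2384, 2585, 2786, 2987, 3188

hive 1: 173
hive 2: 173 + 201 = 374
hive 3: 374 + 201 = 575
hive 4: 575 + 201 = 776
hive 5: 776 + 201 = 977
hive 6: 977 + 201 = 1178
hive 7: 1178 + 201 = 1379
hive 8: 1379 + 201 = 1580
hive 9: 1580 + 201 = 1781
hive 10: 1781 + 201 = 1982
hive 11: 1982 + 201 = 2183
hive 12: 2183 + 201 = 2384
hive 13: 2384 + 201 = 2585
hive 14: 2585 + 201 = 2786
hive 15: 2786 + 201 = 2987
hive 16: 2987 + 201 = 3188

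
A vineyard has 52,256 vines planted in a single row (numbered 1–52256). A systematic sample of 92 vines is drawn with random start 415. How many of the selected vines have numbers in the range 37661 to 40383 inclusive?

5

k = 52256/92 = 568
First selection ≥ 37661: 415 + ⌈(37661−415)/568⌉·568 = 415 + 66×568 = 37903
Last selection ≤ 40383: 415 + ⌊(40383−415)/568⌋·568 = 415 + 70×568 = 40175
Count = 70 − 66 + 1 = 5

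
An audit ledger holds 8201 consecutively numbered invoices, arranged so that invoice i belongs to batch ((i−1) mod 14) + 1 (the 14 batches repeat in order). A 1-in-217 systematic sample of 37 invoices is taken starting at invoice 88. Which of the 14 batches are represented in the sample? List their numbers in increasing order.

Consecutive selections differ by k = 217, so their batch numbers differ by 217 mod 14 = 7.
gcd(217, 14) = 7, so the sample visits 14/7 = 2 distinct residues mod 14.
Start 88 is batch 4; the batches hit are 4, 11.

4, 11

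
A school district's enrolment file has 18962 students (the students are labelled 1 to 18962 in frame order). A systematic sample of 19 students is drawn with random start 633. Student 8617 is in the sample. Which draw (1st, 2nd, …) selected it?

k = 18962/19 = 998
position = (8617 − 633)/998 + 1 = 7984/998 + 1 = 8 + 1 = 9

9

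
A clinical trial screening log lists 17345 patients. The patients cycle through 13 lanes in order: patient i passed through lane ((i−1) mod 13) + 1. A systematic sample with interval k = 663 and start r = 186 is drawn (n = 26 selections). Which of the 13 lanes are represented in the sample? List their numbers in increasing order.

4

Consecutive selections differ by k = 663, so their lane numbers differ by 663 mod 13 = 0.
gcd(663, 13) = 13, so the sample visits 13/13 = 1 distinct residues mod 13.
Start 186 is lane 4; the lanes hit are 4.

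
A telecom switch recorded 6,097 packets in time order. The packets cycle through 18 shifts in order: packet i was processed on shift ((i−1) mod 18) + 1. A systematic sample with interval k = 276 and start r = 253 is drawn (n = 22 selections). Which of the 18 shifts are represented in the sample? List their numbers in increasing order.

1, 7, 13

Consecutive selections differ by k = 276, so their shift numbers differ by 276 mod 18 = 6.
gcd(276, 18) = 6, so the sample visits 18/6 = 3 distinct residues mod 18.
Start 253 is shift 1; the shifts hit are 1, 7, 13.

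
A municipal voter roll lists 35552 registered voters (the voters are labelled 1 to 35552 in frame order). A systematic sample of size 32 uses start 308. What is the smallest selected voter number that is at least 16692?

k = 35552/32 = 1111
Steps past start: ⌈(16692 − 308)/1111⌉ = ⌈16384/1111⌉ = 15
Selected voter: 308 + 15×1111 = 16973

16973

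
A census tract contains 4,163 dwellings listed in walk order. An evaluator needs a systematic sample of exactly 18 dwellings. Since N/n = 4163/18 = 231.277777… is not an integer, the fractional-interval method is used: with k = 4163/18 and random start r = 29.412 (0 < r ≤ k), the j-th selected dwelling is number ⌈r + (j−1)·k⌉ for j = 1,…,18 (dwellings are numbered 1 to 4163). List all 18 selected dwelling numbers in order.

j=1: r + 0k = 29.412 → ⌈·⌉ = 30
j=2: r + 1k = 260.689777… → ⌈·⌉ = 261
j=3: r + 2k = 491.967555… → ⌈·⌉ = 492
j=4: r + 3k = 723.245333… → ⌈·⌉ = 724
j=5: r + 4k = 954.523111… → ⌈·⌉ = 955
j=6: r + 5k = 1185.800888… → ⌈·⌉ = 1186
j=7: r + 6k = 1417.078666… → ⌈·⌉ = 1418
j=8: r + 7k = 1648.356444… → ⌈·⌉ = 1649
j=9: r + 8k = 1879.634222… → ⌈·⌉ = 1880
j=10: r + 9k = 2110.912 → ⌈·⌉ = 2111
j=11: r + 10k = 2342.189777… → ⌈·⌉ = 2343
j=12: r + 11k = 2573.467555… → ⌈·⌉ = 2574
j=13: r + 12k = 2804.745333… → ⌈·⌉ = 2805
j=14: r + 13k = 3036.023111… → ⌈·⌉ = 3037
j=15: r + 14k = 3267.300888… → ⌈·⌉ = 3268
j=16: r + 15k = 3498.578666… → ⌈·⌉ = 3499
j=17: r + 16k = 3729.856444… → ⌈·⌉ = 3730
j=18: r + 17k = 3961.134222… → ⌈·⌉ = 3962

30, 261, 492, 724, 955, 1186, 1418, 1649, 1880, 2111, 2343, 2574, 2805, 3037, 3268, 3499, 3730, 3962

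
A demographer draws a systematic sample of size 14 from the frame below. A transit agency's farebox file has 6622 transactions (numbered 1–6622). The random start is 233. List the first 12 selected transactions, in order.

k = N/n = 6622/14 = 473
transaction 1: 233
transaction 2: 233 + 473 = 706
transaction 3: 706 + 473 = 1179
transaction 4: 1179 + 473 = 1652
transaction 5: 1652 + 473 = 2125
transaction 6: 2125 + 473 = 2598
transaction 7: 2598 + 473 = 3071
transaction 8: 3071 + 473 = 3544
transaction 9: 3544 + 473 = 4017
transaction 10: 4017 + 473 = 4490
transaction 11: 4490 + 473 = 4963
transaction 12: 4963 + 473 = 5436

233, 706, 1179, 1652, 2125, 2598, 3071, 3544, 4017, 4490, 4963, 5436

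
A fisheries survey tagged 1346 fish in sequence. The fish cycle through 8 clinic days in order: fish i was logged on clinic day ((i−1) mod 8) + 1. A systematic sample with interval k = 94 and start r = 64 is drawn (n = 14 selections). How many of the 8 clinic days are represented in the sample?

Consecutive selections differ by k = 94, so their clinic day numbers differ by 94 mod 8 = 6.
gcd(94, 8) = 2, so the sample visits 8/2 = 4 distinct residues mod 8.
Start 64 is clinic day 8; the clinic days hit are 2, 4, 6, 8.

4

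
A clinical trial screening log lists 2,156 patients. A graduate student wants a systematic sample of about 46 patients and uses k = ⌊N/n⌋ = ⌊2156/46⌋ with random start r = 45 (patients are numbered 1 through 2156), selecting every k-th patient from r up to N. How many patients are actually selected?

k = ⌊2156/46⌋ = 46
Achieved size = ⌊(2156 − 45)/46⌋ + 1 = ⌊2111/46⌋ + 1 = 45 + 1 = 46
(last selection: 45 + 45×46 = 2115 ≤ 2156; next would be 2161 > 2156)

46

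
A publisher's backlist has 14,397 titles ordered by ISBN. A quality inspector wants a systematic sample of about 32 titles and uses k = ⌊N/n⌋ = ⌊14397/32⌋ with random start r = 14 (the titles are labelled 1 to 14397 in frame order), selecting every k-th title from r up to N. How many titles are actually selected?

33

k = ⌊14397/32⌋ = 449
Achieved size = ⌊(14397 − 14)/449⌋ + 1 = ⌊14383/449⌋ + 1 = 32 + 1 = 33
(last selection: 14 + 32×449 = 14382 ≤ 14397; next would be 14831 > 14397)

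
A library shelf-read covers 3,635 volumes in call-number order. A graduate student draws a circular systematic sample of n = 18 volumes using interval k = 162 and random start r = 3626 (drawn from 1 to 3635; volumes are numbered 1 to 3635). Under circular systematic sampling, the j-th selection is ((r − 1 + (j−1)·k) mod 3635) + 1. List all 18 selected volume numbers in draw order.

Selection 1: 3626
Selection 2: 3626 + 162 = 3788 → 3788 − 3635 = 153
Selection 3: 153 + 162 = 315
Selection 4: 315 + 162 = 477
Selection 5: 477 + 162 = 639
Selection 6: 639 + 162 = 801
Selection 7: 801 + 162 = 963
Selection 8: 963 + 162 = 1125
Selection 9: 1125 + 162 = 1287
Selection 10: 1287 + 162 = 1449
Selection 11: 1449 + 162 = 1611
Selection 12: 1611 + 162 = 1773
Selection 13: 1773 + 162 = 1935
Selection 14: 1935 + 162 = 2097
Selection 15: 2097 + 162 = 2259
Selection 16: 2259 + 162 = 2421
Selection 17: 2421 + 162 = 2583
Selection 18: 2583 + 162 = 2745

3626, 153, 315, 477, 639, 801, 963, 1125, 1287, 1449, 1611, 1773, 1935, 2097, 2259, 2421, 2583, 2745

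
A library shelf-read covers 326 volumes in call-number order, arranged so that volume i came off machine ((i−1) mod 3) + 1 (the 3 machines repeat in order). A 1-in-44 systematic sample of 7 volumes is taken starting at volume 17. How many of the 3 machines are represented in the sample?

3

Consecutive selections differ by k = 44, so their machine numbers differ by 44 mod 3 = 2.
gcd(44, 3) = 1, so the sample visits 3/1 = 3 distinct residues mod 3.
Start 17 is machine 2; the machines hit are 1, 2, 3.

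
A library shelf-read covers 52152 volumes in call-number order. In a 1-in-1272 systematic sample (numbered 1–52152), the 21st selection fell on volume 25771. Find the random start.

k = 1272
r = 25771 − (21−1)×1272 = 25771 − 25440 = 331

331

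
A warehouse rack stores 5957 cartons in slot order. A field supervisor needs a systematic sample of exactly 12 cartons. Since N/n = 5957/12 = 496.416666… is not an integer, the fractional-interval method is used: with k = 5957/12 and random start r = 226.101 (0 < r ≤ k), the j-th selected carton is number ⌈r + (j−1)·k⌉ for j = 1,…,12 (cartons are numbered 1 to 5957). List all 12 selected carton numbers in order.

227, 723, 1219, 1716, 2212, 2709, 3205, 3702, 4198, 4694, 5191, 5687

j=1: r + 0k = 226.101 → ⌈·⌉ = 227
j=2: r + 1k = 722.517666… → ⌈·⌉ = 723
j=3: r + 2k = 1218.934333… → ⌈·⌉ = 1219
j=4: r + 3k = 1715.351 → ⌈·⌉ = 1716
j=5: r + 4k = 2211.767666… → ⌈·⌉ = 2212
j=6: r + 5k = 2708.184333… → ⌈·⌉ = 2709
j=7: r + 6k = 3204.601 → ⌈·⌉ = 3205
j=8: r + 7k = 3701.017666… → ⌈·⌉ = 3702
j=9: r + 8k = 4197.434333… → ⌈·⌉ = 4198
j=10: r + 9k = 4693.851 → ⌈·⌉ = 4694
j=11: r + 10k = 5190.267666… → ⌈·⌉ = 5191
j=12: r + 11k = 5686.684333… → ⌈·⌉ = 5687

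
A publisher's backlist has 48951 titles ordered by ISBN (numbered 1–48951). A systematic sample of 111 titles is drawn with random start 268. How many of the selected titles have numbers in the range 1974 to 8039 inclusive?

k = 48951/111 = 441
First selection ≥ 1974: 268 + ⌈(1974−268)/441⌉·441 = 268 + 4×441 = 2032
Last selection ≤ 8039: 268 + ⌊(8039−268)/441⌋·441 = 268 + 17×441 = 7765
Count = 17 − 4 + 1 = 14

14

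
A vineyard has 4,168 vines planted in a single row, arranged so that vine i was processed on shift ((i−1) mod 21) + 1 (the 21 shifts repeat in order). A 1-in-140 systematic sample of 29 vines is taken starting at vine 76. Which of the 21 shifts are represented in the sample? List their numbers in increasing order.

Consecutive selections differ by k = 140, so their shift numbers differ by 140 mod 21 = 14.
gcd(140, 21) = 7, so the sample visits 21/7 = 3 distinct residues mod 21.
Start 76 is shift 13; the shifts hit are 6, 13, 20.

6, 13, 20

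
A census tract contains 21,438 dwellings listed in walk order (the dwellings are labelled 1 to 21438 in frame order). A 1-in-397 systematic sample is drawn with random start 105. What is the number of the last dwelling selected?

21146

k = 397
54th selection = r + (54−1)·k = 105 + 53×397 = 105 + 21041 = 21146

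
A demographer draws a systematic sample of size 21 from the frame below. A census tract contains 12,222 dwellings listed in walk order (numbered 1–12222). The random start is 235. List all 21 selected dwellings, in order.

235, 817, 1399, 1981, 2563, 3145, 3727, 4309, 4891, 5473, 6055, 6637, 7219, 7801, 8383, 8965, 9547, 10129, 10711, 11293, 11875

k = N/n = 12222/21 = 582
dwelling 1: 235
dwelling 2: 235 + 582 = 817
dwelling 3: 817 + 582 = 1399
dwelling 4: 1399 + 582 = 1981
dwelling 5: 1981 + 582 = 2563
dwelling 6: 2563 + 582 = 3145
dwelling 7: 3145 + 582 = 3727
dwelling 8: 3727 + 582 = 4309
dwelling 9: 4309 + 582 = 4891
dwelling 10: 4891 + 582 = 5473
dwelling 11: 5473 + 582 = 6055
dwelling 12: 6055 + 582 = 6637
dwelling 13: 6637 + 582 = 7219
dwelling 14: 7219 + 582 = 7801
dwelling 15: 7801 + 582 = 8383
dwelling 16: 8383 + 582 = 8965
dwelling 17: 8965 + 582 = 9547
dwelling 18: 9547 + 582 = 10129
dwelling 19: 10129 + 582 = 10711
dwelling 20: 10711 + 582 = 11293
dwelling 21: 11293 + 582 = 11875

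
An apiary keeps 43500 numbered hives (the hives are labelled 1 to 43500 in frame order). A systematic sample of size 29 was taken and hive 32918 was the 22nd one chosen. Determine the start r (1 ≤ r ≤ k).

1418

k = 43500/29 = 1500
r = 32918 − (22−1)×1500 = 32918 − 31500 = 1418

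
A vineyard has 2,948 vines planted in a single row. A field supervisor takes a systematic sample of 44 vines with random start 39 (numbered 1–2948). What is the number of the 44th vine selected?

2920

k = 2948/44 = 67
44th selection = r + (44−1)·k = 39 + 43×67 = 39 + 2881 = 2920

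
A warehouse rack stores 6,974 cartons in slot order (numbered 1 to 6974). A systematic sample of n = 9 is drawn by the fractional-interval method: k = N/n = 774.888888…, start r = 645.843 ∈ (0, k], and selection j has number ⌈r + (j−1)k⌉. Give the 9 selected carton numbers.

j=1: r + 0k = 645.843 → ⌈·⌉ = 646
j=2: r + 1k = 1420.731888… → ⌈·⌉ = 1421
j=3: r + 2k = 2195.620777… → ⌈·⌉ = 2196
j=4: r + 3k = 2970.509666… → ⌈·⌉ = 2971
j=5: r + 4k = 3745.398555… → ⌈·⌉ = 3746
j=6: r + 5k = 4520.287444… → ⌈·⌉ = 4521
j=7: r + 6k = 5295.176333… → ⌈·⌉ = 5296
j=8: r + 7k = 6070.065222… → ⌈·⌉ = 6071
j=9: r + 8k = 6844.954111… → ⌈·⌉ = 6845

646, 1421, 2196, 2971, 3746, 4521, 5296, 6071, 6845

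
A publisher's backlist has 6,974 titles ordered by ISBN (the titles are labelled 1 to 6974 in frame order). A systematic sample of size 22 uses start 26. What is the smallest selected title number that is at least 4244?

k = 6974/22 = 317
Steps past start: ⌈(4244 − 26)/317⌉ = ⌈4218/317⌉ = 14
Selected title: 26 + 14×317 = 4464

4464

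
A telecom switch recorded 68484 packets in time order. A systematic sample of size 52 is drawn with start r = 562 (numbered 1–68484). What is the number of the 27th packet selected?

34804

k = 68484/52 = 1317
27th selection = r + (27−1)·k = 562 + 26×1317 = 562 + 34242 = 34804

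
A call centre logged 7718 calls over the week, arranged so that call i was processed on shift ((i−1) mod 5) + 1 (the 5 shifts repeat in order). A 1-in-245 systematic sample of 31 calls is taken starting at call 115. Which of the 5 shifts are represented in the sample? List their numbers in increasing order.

Consecutive selections differ by k = 245, so their shift numbers differ by 245 mod 5 = 0.
gcd(245, 5) = 5, so the sample visits 5/5 = 1 distinct residues mod 5.
Start 115 is shift 5; the shifts hit are 5.

5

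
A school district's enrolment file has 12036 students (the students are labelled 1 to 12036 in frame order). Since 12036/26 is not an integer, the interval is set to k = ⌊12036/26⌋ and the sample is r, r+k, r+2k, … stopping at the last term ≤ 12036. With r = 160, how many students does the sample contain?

k = ⌊12036/26⌋ = 462
Achieved size = ⌊(12036 − 160)/462⌋ + 1 = ⌊11876/462⌋ + 1 = 25 + 1 = 26
(last selection: 160 + 25×462 = 11710 ≤ 12036; next would be 12172 > 12036)

26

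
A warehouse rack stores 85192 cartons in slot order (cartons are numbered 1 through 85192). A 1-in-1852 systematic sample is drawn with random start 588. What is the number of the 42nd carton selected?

76520

k = 1852
42nd selection = r + (42−1)·k = 588 + 41×1852 = 588 + 75932 = 76520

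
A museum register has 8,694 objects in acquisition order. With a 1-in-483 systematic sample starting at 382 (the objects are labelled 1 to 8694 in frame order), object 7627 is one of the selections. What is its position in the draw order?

16

k = 483
position = (7627 − 382)/483 + 1 = 7245/483 + 1 = 15 + 1 = 16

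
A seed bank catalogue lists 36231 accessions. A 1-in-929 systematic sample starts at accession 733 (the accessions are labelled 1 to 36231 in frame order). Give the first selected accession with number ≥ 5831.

6307

k = 929
Steps past start: ⌈(5831 − 733)/929⌉ = ⌈5098/929⌉ = 6
Selected accession: 733 + 6×929 = 6307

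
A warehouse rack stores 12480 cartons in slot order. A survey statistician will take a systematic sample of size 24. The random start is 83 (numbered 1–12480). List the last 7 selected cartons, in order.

8923, 9443, 9963, 10483, 11003, 11523, 12043

k = N/n = 12480/24 = 520
18th selection = 83 + 17×520 = 8923
19th: 8923 + 520 = 9443
20th: 9443 + 520 = 9963
21st: 9963 + 520 = 10483
22nd: 10483 + 520 = 11003
23rd: 11003 + 520 = 11523
24th: 11523 + 520 = 12043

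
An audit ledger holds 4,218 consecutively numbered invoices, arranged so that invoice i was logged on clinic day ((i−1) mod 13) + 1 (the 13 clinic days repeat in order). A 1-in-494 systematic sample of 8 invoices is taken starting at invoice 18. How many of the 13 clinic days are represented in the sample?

1

Consecutive selections differ by k = 494, so their clinic day numbers differ by 494 mod 13 = 0.
gcd(494, 13) = 13, so the sample visits 13/13 = 1 distinct residues mod 13.
Start 18 is clinic day 5; the clinic days hit are 5.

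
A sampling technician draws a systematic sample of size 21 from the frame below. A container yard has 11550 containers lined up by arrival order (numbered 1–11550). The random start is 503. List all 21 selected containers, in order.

k = N/n = 11550/21 = 550
container 1: 503
container 2: 503 + 550 = 1053
container 3: 1053 + 550 = 1603
container 4: 1603 + 550 = 2153
container 5: 2153 + 550 = 2703
container 6: 2703 + 550 = 3253
container 7: 3253 + 550 = 3803
container 8: 3803 + 550 = 4353
container 9: 4353 + 550 = 4903
container 10: 4903 + 550 = 5453
container 11: 5453 + 550 = 6003
container 12: 6003 + 550 = 6553
container 13: 6553 + 550 = 7103
container 14: 7103 + 550 = 7653
container 15: 7653 + 550 = 8203
container 16: 8203 + 550 = 8753
container 17: 8753 + 550 = 9303
container 18: 9303 + 550 = 9853
container 19: 9853 + 550 = 10403
container 20: 10403 + 550 = 10953
container 21: 10953 + 550 = 11503

503, 1053, 1603, 2153, 2703, 3253, 3803, 4353, 4903, 5453, 6003, 6553, 7103, 7653, 8203, 8753, 9303, 9853, 10403, 10953, 11503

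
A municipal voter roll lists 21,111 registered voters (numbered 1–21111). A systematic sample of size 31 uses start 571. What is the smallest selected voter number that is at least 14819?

k = 21111/31 = 681
Steps past start: ⌈(14819 − 571)/681⌉ = ⌈14248/681⌉ = 21
Selected voter: 571 + 21×681 = 14872

14872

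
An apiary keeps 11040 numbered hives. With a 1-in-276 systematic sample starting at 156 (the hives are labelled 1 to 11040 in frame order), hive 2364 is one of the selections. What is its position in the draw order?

9

k = 276
position = (2364 − 156)/276 + 1 = 2208/276 + 1 = 8 + 1 = 9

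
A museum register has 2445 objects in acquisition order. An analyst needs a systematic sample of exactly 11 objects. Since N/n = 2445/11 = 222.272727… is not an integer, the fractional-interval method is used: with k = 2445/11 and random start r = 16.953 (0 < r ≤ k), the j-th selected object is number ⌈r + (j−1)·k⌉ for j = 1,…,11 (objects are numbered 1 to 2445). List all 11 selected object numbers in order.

17, 240, 462, 684, 907, 1129, 1351, 1573, 1796, 2018, 2240

j=1: r + 0k = 16.953 → ⌈·⌉ = 17
j=2: r + 1k = 239.225727… → ⌈·⌉ = 240
j=3: r + 2k = 461.498454… → ⌈·⌉ = 462
j=4: r + 3k = 683.771181… → ⌈·⌉ = 684
j=5: r + 4k = 906.043909… → ⌈·⌉ = 907
j=6: r + 5k = 1128.316636… → ⌈·⌉ = 1129
j=7: r + 6k = 1350.589363… → ⌈·⌉ = 1351
j=8: r + 7k = 1572.862090… → ⌈·⌉ = 1573
j=9: r + 8k = 1795.134818… → ⌈·⌉ = 1796
j=10: r + 9k = 2017.407545… → ⌈·⌉ = 2018
j=11: r + 10k = 2239.680272… → ⌈·⌉ = 2240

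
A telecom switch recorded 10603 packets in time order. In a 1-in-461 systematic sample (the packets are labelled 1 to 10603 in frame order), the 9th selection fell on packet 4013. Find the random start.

k = 461
r = 4013 − (9−1)×461 = 4013 − 3688 = 325

325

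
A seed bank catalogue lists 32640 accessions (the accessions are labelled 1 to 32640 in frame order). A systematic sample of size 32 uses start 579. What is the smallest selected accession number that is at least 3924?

4659

k = 32640/32 = 1020
Steps past start: ⌈(3924 − 579)/1020⌉ = ⌈3345/1020⌉ = 4
Selected accession: 579 + 4×1020 = 4659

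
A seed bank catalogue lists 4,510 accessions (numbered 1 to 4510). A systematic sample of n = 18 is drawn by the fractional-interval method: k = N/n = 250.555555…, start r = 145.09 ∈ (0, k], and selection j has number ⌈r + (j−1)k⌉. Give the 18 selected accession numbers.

146, 396, 647, 897, 1148, 1398, 1649, 1899, 2150, 2401, 2651, 2902, 3152, 3403, 3653, 3904, 4154, 4405

j=1: r + 0k = 145.09 → ⌈·⌉ = 146
j=2: r + 1k = 395.645555… → ⌈·⌉ = 396
j=3: r + 2k = 646.201111… → ⌈·⌉ = 647
j=4: r + 3k = 896.756666… → ⌈·⌉ = 897
j=5: r + 4k = 1147.312222… → ⌈·⌉ = 1148
j=6: r + 5k = 1397.867777… → ⌈·⌉ = 1398
j=7: r + 6k = 1648.423333… → ⌈·⌉ = 1649
j=8: r + 7k = 1898.978888… → ⌈·⌉ = 1899
j=9: r + 8k = 2149.534444… → ⌈·⌉ = 2150
j=10: r + 9k = 2400.09 → ⌈·⌉ = 2401
j=11: r + 10k = 2650.645555… → ⌈·⌉ = 2651
j=12: r + 11k = 2901.201111… → ⌈·⌉ = 2902
j=13: r + 12k = 3151.756666… → ⌈·⌉ = 3152
j=14: r + 13k = 3402.312222… → ⌈·⌉ = 3403
j=15: r + 14k = 3652.867777… → ⌈·⌉ = 3653
j=16: r + 15k = 3903.423333… → ⌈·⌉ = 3904
j=17: r + 16k = 4153.978888… → ⌈·⌉ = 4154
j=18: r + 17k = 4404.534444… → ⌈·⌉ = 4405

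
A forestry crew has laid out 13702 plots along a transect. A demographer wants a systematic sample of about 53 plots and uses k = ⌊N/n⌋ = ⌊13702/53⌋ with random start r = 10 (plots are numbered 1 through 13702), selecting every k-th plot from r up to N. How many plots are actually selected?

54

k = ⌊13702/53⌋ = 258
Achieved size = ⌊(13702 − 10)/258⌋ + 1 = ⌊13692/258⌋ + 1 = 53 + 1 = 54
(last selection: 10 + 53×258 = 13684 ≤ 13702; next would be 13942 > 13702)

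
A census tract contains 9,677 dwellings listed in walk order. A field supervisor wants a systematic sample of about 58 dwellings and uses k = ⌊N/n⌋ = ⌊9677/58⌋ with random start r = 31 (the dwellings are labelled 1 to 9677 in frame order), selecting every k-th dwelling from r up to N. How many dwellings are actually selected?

59

k = ⌊9677/58⌋ = 166
Achieved size = ⌊(9677 − 31)/166⌋ + 1 = ⌊9646/166⌋ + 1 = 58 + 1 = 59
(last selection: 31 + 58×166 = 9659 ≤ 9677; next would be 9825 > 9677)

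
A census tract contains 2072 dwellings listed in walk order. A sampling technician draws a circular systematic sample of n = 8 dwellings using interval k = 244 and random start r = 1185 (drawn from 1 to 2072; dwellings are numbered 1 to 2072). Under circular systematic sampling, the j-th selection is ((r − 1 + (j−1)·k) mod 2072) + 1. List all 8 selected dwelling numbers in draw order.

1185, 1429, 1673, 1917, 89, 333, 577, 821

Selection 1: 1185
Selection 2: 1185 + 244 = 1429
Selection 3: 1429 + 244 = 1673
Selection 4: 1673 + 244 = 1917
Selection 5: 1917 + 244 = 2161 → 2161 − 2072 = 89
Selection 6: 89 + 244 = 333
Selection 7: 333 + 244 = 577
Selection 8: 577 + 244 = 821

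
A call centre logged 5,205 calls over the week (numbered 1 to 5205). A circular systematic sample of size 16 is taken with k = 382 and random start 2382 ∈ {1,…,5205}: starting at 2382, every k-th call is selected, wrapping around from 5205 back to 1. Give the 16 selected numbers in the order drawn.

2382, 2764, 3146, 3528, 3910, 4292, 4674, 5056, 233, 615, 997, 1379, 1761, 2143, 2525, 2907

Selection 1: 2382
Selection 2: 2382 + 382 = 2764
Selection 3: 2764 + 382 = 3146
Selection 4: 3146 + 382 = 3528
Selection 5: 3528 + 382 = 3910
Selection 6: 3910 + 382 = 4292
Selection 7: 4292 + 382 = 4674
Selection 8: 4674 + 382 = 5056
Selection 9: 5056 + 382 = 5438 → 5438 − 5205 = 233
Selection 10: 233 + 382 = 615
Selection 11: 615 + 382 = 997
Selection 12: 997 + 382 = 1379
Selection 13: 1379 + 382 = 1761
Selection 14: 1761 + 382 = 2143
Selection 15: 2143 + 382 = 2525
Selection 16: 2525 + 382 = 2907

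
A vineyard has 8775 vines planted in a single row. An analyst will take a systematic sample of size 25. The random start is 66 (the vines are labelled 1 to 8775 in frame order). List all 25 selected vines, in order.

66, 417, 768, 1119, 1470, 1821, 2172, 2523, 2874, 3225, 3576, 3927, 4278, 4629, 4980, 5331, 5682, 6033, 6384, 6735, 7086, 7437, 7788, 8139, 8490

k = N/n = 8775/25 = 351
vine 1: 66
vine 2: 66 + 351 = 417
vine 3: 417 + 351 = 768
vine 4: 768 + 351 = 1119
vine 5: 1119 + 351 = 1470
vine 6: 1470 + 351 = 1821
vine 7: 1821 + 351 = 2172
vine 8: 2172 + 351 = 2523
vine 9: 2523 + 351 = 2874
vine 10: 2874 + 351 = 3225
vine 11: 3225 + 351 = 3576
vine 12: 3576 + 351 = 3927
vine 13: 3927 + 351 = 4278
vine 14: 4278 + 351 = 4629
vine 15: 4629 + 351 = 4980
vine 16: 4980 + 351 = 5331
vine 17: 5331 + 351 = 5682
vine 18: 5682 + 351 = 6033
vine 19: 6033 + 351 = 6384
vine 20: 6384 + 351 = 6735
vine 21: 6735 + 351 = 7086
vine 22: 7086 + 351 = 7437
vine 23: 7437 + 351 = 7788
vine 24: 7788 + 351 = 8139
vine 25: 8139 + 351 = 8490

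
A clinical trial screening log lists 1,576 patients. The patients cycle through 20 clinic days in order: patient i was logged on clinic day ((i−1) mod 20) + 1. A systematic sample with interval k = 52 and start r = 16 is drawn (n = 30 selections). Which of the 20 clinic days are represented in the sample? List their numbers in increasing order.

Consecutive selections differ by k = 52, so their clinic day numbers differ by 52 mod 20 = 12.
gcd(52, 20) = 4, so the sample visits 20/4 = 5 distinct residues mod 20.
Start 16 is clinic day 16; the clinic days hit are 4, 8, 12, 16, 20.

4, 8, 12, 16, 20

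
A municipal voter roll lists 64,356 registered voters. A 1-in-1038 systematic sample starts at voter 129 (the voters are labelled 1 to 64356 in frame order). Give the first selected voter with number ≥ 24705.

k = 1038
Steps past start: ⌈(24705 − 129)/1038⌉ = ⌈24576/1038⌉ = 24
Selected voter: 129 + 24×1038 = 25041

25041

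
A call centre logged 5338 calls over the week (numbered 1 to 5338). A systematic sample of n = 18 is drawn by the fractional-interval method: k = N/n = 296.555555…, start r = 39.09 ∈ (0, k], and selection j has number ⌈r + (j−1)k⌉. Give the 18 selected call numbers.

40, 336, 633, 929, 1226, 1522, 1819, 2115, 2412, 2709, 3005, 3302, 3598, 3895, 4191, 4488, 4784, 5081

j=1: r + 0k = 39.09 → ⌈·⌉ = 40
j=2: r + 1k = 335.645555… → ⌈·⌉ = 336
j=3: r + 2k = 632.201111… → ⌈·⌉ = 633
j=4: r + 3k = 928.756666… → ⌈·⌉ = 929
j=5: r + 4k = 1225.312222… → ⌈·⌉ = 1226
j=6: r + 5k = 1521.867777… → ⌈·⌉ = 1522
j=7: r + 6k = 1818.423333… → ⌈·⌉ = 1819
j=8: r + 7k = 2114.978888… → ⌈·⌉ = 2115
j=9: r + 8k = 2411.534444… → ⌈·⌉ = 2412
j=10: r + 9k = 2708.09 → ⌈·⌉ = 2709
j=11: r + 10k = 3004.645555… → ⌈·⌉ = 3005
j=12: r + 11k = 3301.201111… → ⌈·⌉ = 3302
j=13: r + 12k = 3597.756666… → ⌈·⌉ = 3598
j=14: r + 13k = 3894.312222… → ⌈·⌉ = 3895
j=15: r + 14k = 4190.867777… → ⌈·⌉ = 4191
j=16: r + 15k = 4487.423333… → ⌈·⌉ = 4488
j=17: r + 16k = 4783.978888… → ⌈·⌉ = 4784
j=18: r + 17k = 5080.534444… → ⌈·⌉ = 5081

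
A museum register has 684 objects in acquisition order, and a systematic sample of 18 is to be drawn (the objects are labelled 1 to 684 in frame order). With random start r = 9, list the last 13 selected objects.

199, 237, 275, 313, 351, 389, 427, 465, 503, 541, 579, 617, 655

k = N/n = 684/18 = 38
6th selection = 9 + 5×38 = 199
7th: 199 + 38 = 237
8th: 237 + 38 = 275
9th: 275 + 38 = 313
10th: 313 + 38 = 351
11th: 351 + 38 = 389
12th: 389 + 38 = 427
13th: 427 + 38 = 465
14th: 465 + 38 = 503
15th: 503 + 38 = 541
16th: 541 + 38 = 579
17th: 579 + 38 = 617
18th: 617 + 38 = 655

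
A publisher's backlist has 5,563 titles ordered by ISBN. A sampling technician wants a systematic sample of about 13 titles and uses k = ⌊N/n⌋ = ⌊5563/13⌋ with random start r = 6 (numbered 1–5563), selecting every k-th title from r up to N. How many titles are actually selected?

k = ⌊5563/13⌋ = 427
Achieved size = ⌊(5563 − 6)/427⌋ + 1 = ⌊5557/427⌋ + 1 = 13 + 1 = 14
(last selection: 6 + 13×427 = 5557 ≤ 5563; next would be 5984 > 5563)

14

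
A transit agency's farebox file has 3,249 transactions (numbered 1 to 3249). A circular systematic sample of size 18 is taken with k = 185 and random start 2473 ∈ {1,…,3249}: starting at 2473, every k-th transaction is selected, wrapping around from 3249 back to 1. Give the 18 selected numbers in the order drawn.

Selection 1: 2473
Selection 2: 2473 + 185 = 2658
Selection 3: 2658 + 185 = 2843
Selection 4: 2843 + 185 = 3028
Selection 5: 3028 + 185 = 3213
Selection 6: 3213 + 185 = 3398 → 3398 − 3249 = 149
Selection 7: 149 + 185 = 334
Selection 8: 334 + 185 = 519
Selection 9: 519 + 185 = 704
Selection 10: 704 + 185 = 889
Selection 11: 889 + 185 = 1074
Selection 12: 1074 + 185 = 1259
Selection 13: 1259 + 185 = 1444
Selection 14: 1444 + 185 = 1629
Selection 15: 1629 + 185 = 1814
Selection 16: 1814 + 185 = 1999
Selection 17: 1999 + 185 = 2184
Selection 18: 2184 + 185 = 2369

2473, 2658, 2843, 3028, 3213, 149, 334, 519, 704, 889, 1074, 1259, 1444, 1629, 1814, 1999, 2184, 2369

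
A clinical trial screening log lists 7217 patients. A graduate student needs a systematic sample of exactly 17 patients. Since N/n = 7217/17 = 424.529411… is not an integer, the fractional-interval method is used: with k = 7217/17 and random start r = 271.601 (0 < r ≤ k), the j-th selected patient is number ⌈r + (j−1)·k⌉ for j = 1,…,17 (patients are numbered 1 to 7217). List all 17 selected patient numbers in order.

272, 697, 1121, 1546, 1970, 2395, 2819, 3244, 3668, 4093, 4517, 4942, 5366, 5791, 6216, 6640, 7065

j=1: r + 0k = 271.601 → ⌈·⌉ = 272
j=2: r + 1k = 696.130411… → ⌈·⌉ = 697
j=3: r + 2k = 1120.659823… → ⌈·⌉ = 1121
j=4: r + 3k = 1545.189235… → ⌈·⌉ = 1546
j=5: r + 4k = 1969.718647… → ⌈·⌉ = 1970
j=6: r + 5k = 2394.248058… → ⌈·⌉ = 2395
j=7: r + 6k = 2818.777470… → ⌈·⌉ = 2819
j=8: r + 7k = 3243.306882… → ⌈·⌉ = 3244
j=9: r + 8k = 3667.836294… → ⌈·⌉ = 3668
j=10: r + 9k = 4092.365705… → ⌈·⌉ = 4093
j=11: r + 10k = 4516.895117… → ⌈·⌉ = 4517
j=12: r + 11k = 4941.424529… → ⌈·⌉ = 4942
j=13: r + 12k = 5365.953941… → ⌈·⌉ = 5366
j=14: r + 13k = 5790.483352… → ⌈·⌉ = 5791
j=15: r + 14k = 6215.012764… → ⌈·⌉ = 6216
j=16: r + 15k = 6639.542176… → ⌈·⌉ = 6640
j=17: r + 16k = 7064.071588… → ⌈·⌉ = 7065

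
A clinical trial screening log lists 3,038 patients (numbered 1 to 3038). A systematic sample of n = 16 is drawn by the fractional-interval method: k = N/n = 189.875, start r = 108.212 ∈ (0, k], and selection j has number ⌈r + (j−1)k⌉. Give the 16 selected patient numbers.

j=1: r + 0k = 108.212 → ⌈·⌉ = 109
j=2: r + 1k = 298.087 → ⌈·⌉ = 299
j=3: r + 2k = 487.962 → ⌈·⌉ = 488
j=4: r + 3k = 677.837 → ⌈·⌉ = 678
j=5: r + 4k = 867.712 → ⌈·⌉ = 868
j=6: r + 5k = 1057.587 → ⌈·⌉ = 1058
j=7: r + 6k = 1247.462 → ⌈·⌉ = 1248
j=8: r + 7k = 1437.337 → ⌈·⌉ = 1438
j=9: r + 8k = 1627.212 → ⌈·⌉ = 1628
j=10: r + 9k = 1817.087 → ⌈·⌉ = 1818
j=11: r + 10k = 2006.962 → ⌈·⌉ = 2007
j=12: r + 11k = 2196.837 → ⌈·⌉ = 2197
j=13: r + 12k = 2386.712 → ⌈·⌉ = 2387
j=14: r + 13k = 2576.587 → ⌈·⌉ = 2577
j=15: r + 14k = 2766.462 → ⌈·⌉ = 2767
j=16: r + 15k = 2956.337 → ⌈·⌉ = 2957

109, 299, 488, 678, 868, 1058, 1248, 1438, 1628, 1818, 2007, 2197, 2387, 2577, 2767, 2957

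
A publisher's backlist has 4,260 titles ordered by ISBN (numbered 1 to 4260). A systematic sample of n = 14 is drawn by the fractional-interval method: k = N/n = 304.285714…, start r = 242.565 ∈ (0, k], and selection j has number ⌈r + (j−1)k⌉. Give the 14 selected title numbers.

j=1: r + 0k = 242.565 → ⌈·⌉ = 243
j=2: r + 1k = 546.850714… → ⌈·⌉ = 547
j=3: r + 2k = 851.136428… → ⌈·⌉ = 852
j=4: r + 3k = 1155.422142… → ⌈·⌉ = 1156
j=5: r + 4k = 1459.707857… → ⌈·⌉ = 1460
j=6: r + 5k = 1763.993571… → ⌈·⌉ = 1764
j=7: r + 6k = 2068.279285… → ⌈·⌉ = 2069
j=8: r + 7k = 2372.565 → ⌈·⌉ = 2373
j=9: r + 8k = 2676.850714… → ⌈·⌉ = 2677
j=10: r + 9k = 2981.136428… → ⌈·⌉ = 2982
j=11: r + 10k = 3285.422142… → ⌈·⌉ = 3286
j=12: r + 11k = 3589.707857… → ⌈·⌉ = 3590
j=13: r + 12k = 3893.993571… → ⌈·⌉ = 3894
j=14: r + 13k = 4198.279285… → ⌈·⌉ = 4199

243, 547, 852, 1156, 1460, 1764, 2069, 2373, 2677, 2982, 3286, 3590, 3894, 4199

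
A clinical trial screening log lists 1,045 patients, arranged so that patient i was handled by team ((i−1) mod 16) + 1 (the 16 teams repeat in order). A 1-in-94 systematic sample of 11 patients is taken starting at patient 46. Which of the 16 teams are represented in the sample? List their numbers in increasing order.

Consecutive selections differ by k = 94, so their team numbers differ by 94 mod 16 = 14.
gcd(94, 16) = 2, so the sample visits 16/2 = 8 distinct residues mod 16.
Start 46 is team 14; the teams hit are 2, 4, 6, 8, 10, 12, 14, 16.

2, 4, 6, 8, 10, 12, 14, 16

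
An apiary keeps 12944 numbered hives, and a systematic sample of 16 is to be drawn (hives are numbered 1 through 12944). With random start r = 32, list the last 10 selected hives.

4886, 5695, 6504, 7313, 8122, 8931, 9740, 10549, 11358, 12167

k = N/n = 12944/16 = 809
7th selection = 32 + 6×809 = 4886
8th: 4886 + 809 = 5695
9th: 5695 + 809 = 6504
10th: 6504 + 809 = 7313
11th: 7313 + 809 = 8122
12th: 8122 + 809 = 8931
13th: 8931 + 809 = 9740
14th: 9740 + 809 = 10549
15th: 10549 + 809 = 11358
16th: 11358 + 809 = 12167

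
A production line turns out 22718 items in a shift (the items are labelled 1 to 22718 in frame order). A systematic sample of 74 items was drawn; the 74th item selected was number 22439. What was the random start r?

k = 22718/74 = 307
r = 22439 − (74−1)×307 = 22439 − 22411 = 28

28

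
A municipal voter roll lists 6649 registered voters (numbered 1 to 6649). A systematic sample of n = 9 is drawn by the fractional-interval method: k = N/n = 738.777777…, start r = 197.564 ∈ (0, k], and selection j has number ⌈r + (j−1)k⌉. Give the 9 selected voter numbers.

j=1: r + 0k = 197.564 → ⌈·⌉ = 198
j=2: r + 1k = 936.341777… → ⌈·⌉ = 937
j=3: r + 2k = 1675.119555… → ⌈·⌉ = 1676
j=4: r + 3k = 2413.897333… → ⌈·⌉ = 2414
j=5: r + 4k = 3152.675111… → ⌈·⌉ = 3153
j=6: r + 5k = 3891.452888… → ⌈·⌉ = 3892
j=7: r + 6k = 4630.230666… → ⌈·⌉ = 4631
j=8: r + 7k = 5369.008444… → ⌈·⌉ = 5370
j=9: r + 8k = 6107.786222… → ⌈·⌉ = 6108

198, 937, 1676, 2414, 3153, 3892, 4631, 5370, 6108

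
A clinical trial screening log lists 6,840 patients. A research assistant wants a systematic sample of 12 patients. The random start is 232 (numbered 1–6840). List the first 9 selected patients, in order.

k = N/n = 6840/12 = 570
patient 1: 232
patient 2: 232 + 570 = 802
patient 3: 802 + 570 = 1372
patient 4: 1372 + 570 = 1942
patient 5: 1942 + 570 = 2512
patient 6: 2512 + 570 = 3082
patient 7: 3082 + 570 = 3652
patient 8: 3652 + 570 = 4222
patient 9: 4222 + 570 = 4792

232, 802, 1372, 1942, 2512, 3082, 3652, 4222, 4792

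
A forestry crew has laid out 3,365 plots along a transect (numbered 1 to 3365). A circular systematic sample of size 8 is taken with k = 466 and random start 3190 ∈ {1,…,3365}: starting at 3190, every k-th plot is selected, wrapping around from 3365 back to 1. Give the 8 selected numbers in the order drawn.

Selection 1: 3190
Selection 2: 3190 + 466 = 3656 → 3656 − 3365 = 291
Selection 3: 291 + 466 = 757
Selection 4: 757 + 466 = 1223
Selection 5: 1223 + 466 = 1689
Selection 6: 1689 + 466 = 2155
Selection 7: 2155 + 466 = 2621
Selection 8: 2621 + 466 = 3087

3190, 291, 757, 1223, 1689, 2155, 2621, 3087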